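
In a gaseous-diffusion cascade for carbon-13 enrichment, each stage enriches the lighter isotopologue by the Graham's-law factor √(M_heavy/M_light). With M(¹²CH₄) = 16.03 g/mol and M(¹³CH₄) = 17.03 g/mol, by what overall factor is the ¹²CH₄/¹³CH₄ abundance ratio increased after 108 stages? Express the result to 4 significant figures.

After 108 stages the ratio has grown by (√(17.03/16.03))^108 = (17.03/16.03)^(108/2).
= 1.06238^54 = 26.25.

26.25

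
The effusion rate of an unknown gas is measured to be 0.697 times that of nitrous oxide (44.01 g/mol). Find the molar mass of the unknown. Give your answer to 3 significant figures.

From Graham's law, rate_X/rate_N₂O = √(M_N₂O/M_X).
0.697 = √(44.01/M_X)
M_X = 44.01 / 0.697² = 44.01 / 0.4858 = 90.6 g/mol

90.6 g/mol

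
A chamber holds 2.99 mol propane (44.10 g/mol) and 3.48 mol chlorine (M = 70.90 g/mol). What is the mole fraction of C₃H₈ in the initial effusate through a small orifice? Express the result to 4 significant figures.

0.5214

Effusion rate of each component ∝ n_i/√M_i (partial pressure × 1/√M).
So x_C₃H₈ in the escaping gas = (n_C₃H₈/√M_C₃H₈) / Σ(n_i/√M_i)
= (2.99/√44.10) / (2.99/√44.10 + 3.48/√70.90) = 0.4502/(0.4502 + 0.4133) = 0.5214.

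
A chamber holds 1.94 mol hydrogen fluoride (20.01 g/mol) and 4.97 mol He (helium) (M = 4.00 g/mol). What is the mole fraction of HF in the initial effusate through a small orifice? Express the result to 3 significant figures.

The effusion rate of species i is ∝ p_i/√M_i ∝ n_i/√M_i.
x_HF(eff) = (n_HF/√M_HF) / (n_HF/√M_HF + n_He/√M_He)
= (1.94/√20.01) / (1.94/√20.01 + 4.97/√4.00) = 0.4337/(0.4337 + 2.485) = 0.149.

0.149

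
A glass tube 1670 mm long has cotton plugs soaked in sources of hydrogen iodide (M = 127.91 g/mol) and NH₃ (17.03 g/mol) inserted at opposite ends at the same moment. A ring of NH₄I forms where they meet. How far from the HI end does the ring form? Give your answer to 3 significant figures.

446 mm

Distances travelled in equal time are proportional to diffusion rates, so d_HI/d_NH₃ = √(M_NH₃/M_HI) = √(17.03/127.91) = 0.3649.
With d_HI + d_NH₃ = 1670 mm, d_NH₃ = 1670/(1 + 0.3649) = 1224 mm.
d_HI = 1670 − 1224 = 446 mm.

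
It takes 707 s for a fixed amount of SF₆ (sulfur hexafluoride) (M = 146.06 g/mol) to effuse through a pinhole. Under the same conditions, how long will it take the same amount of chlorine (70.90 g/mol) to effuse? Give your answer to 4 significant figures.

Graham's law gives t_Cl₂/t_SF₆ = √(M_Cl₂/M_SF₆) = √(70.90/146.06) = √0.4854 = 0.6967.
So the time for Cl₂ is 707 × 0.6967 = 492.6 s.

492.6 s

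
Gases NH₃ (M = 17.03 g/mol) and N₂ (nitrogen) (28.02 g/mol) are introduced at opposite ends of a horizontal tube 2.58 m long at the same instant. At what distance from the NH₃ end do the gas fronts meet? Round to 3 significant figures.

Distances travelled in equal time are proportional to diffusion rates, so d_NH₃/d_N₂ = √(M_N₂/M_NH₃) = √(28.02/17.03) = 1.283.
With d_NH₃ + d_N₂ = 2.58 m, d_N₂ = 2.58/(1 + 1.283) = 1.130 m.
d_NH₃ = 2.58 − 1.130 = 1.45 m.

1.45 m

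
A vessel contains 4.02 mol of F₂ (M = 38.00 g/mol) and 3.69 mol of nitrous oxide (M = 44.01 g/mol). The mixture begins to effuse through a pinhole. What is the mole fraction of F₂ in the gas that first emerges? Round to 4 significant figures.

Rate_i ∝ x_i/√M_i (Graham's law weighted by mole fraction), so the effusate composition follows n_i/√M_i.
So x_F₂ in the escaping gas = (n_F₂/√M_F₂) / Σ(n_i/√M_i)
= (4.02/√38.00) / (4.02/√38.00 + 3.69/√44.01) = 0.6521/(0.6521 + 0.5562) = 0.5397.

0.5397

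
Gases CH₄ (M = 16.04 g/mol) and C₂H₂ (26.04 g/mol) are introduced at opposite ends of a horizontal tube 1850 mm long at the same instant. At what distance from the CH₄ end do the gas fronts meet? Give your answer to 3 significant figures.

1040 mm

In equal time, each gas travels a distance ∝ its rate ∝ 1/√M, so d_CH₄/d_C₂H₂ = √(M_C₂H₂/M_CH₄) = √(26.04/16.04) = 1.274.
With d_CH₄ + d_C₂H₂ = 1850 mm, d_C₂H₂ = 1850/(1 + 1.274) = 813.5 mm.
d_CH₄ = 1850 − 813.5 = 1040 mm.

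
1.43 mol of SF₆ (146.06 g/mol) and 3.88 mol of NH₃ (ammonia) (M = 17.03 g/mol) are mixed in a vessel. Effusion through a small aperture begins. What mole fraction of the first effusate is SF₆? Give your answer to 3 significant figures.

The effusion rate of species i is ∝ p_i/√M_i ∝ n_i/√M_i.
x_SF₆(eff) = (n_SF₆/√M_SF₆) / (n_SF₆/√M_SF₆ + n_NH₃/√M_NH₃)
= (1.43/√146.06) / (1.43/√146.06 + 3.88/√17.03) = 0.1183/(0.1183 + 0.9402) = 0.112.

0.112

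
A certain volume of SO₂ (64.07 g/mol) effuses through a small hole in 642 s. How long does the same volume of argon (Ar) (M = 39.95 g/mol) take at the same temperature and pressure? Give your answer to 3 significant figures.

By Graham's law, t_Ar/t_SO₂ = √(M_Ar/M_SO₂) = √(39.95/64.07) = √0.6235 = 0.7896.
So the time for Ar is 642 × 0.7896 = 507 s.

507 s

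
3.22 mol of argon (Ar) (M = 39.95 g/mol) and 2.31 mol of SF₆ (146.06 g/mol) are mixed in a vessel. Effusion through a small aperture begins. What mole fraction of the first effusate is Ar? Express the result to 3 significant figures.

Each component's effusion rate ∝ (its partial pressure)·(1/√M) ∝ n_i/√M_i.
Mole fraction of Ar in the effusate = (n_Ar/√M_Ar) / (n_Ar/√M_Ar + n_SF₆/√M_SF₆)
= (3.22/√39.95) / (3.22/√39.95 + 2.31/√146.06) = 0.5094/(0.5094 + 0.1911) = 0.727.

0.727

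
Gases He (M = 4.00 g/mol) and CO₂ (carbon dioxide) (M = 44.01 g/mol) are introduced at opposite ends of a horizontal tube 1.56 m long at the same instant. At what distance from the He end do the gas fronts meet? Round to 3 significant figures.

1.20 m

In equal time, each gas travels a distance ∝ its rate ∝ 1/√M, so d_He/d_CO₂ = √(M_CO₂/M_He) = √(44.01/4.00) = 3.317.
With d_He + d_CO₂ = 1.56 m, d_CO₂ = 1.56/(1 + 3.317) = 0.3614 m.
d_He = 1.56 − 0.3614 = 1.20 m.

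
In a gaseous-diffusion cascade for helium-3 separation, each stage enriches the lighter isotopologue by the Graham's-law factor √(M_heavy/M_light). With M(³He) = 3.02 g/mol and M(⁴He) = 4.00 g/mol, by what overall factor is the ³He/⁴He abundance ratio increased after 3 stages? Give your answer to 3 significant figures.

Overall factor = α^3 with α = √(4.00/3.02), i.e. (4.00/3.02)^(3/2).
= 1.32450^(3/2) = 1.52.

1.52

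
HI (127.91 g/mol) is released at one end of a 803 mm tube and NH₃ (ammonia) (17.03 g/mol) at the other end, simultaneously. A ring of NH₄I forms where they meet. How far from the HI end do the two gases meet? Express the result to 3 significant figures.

215 mm

Graham's law gives d_HI/d_NH₃ = rate_HI/rate_NH₃ = √(M_NH₃/M_HI) = √(17.03/127.91) = 0.3649.
With d_HI + d_NH₃ = 803 mm, d_NH₃ = 803/(1 + 0.3649) = 588.3 mm.
d_HI = 803 − 588.3 = 215 mm.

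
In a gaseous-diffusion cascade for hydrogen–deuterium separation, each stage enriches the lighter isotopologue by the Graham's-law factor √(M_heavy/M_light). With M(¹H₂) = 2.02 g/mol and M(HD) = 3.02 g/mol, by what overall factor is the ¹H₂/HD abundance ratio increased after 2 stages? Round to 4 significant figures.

Overall factor = α^2 with α = √(3.02/2.02), i.e. (3.02/2.02)^(2/2).
= 1.49505^1 = 1.495.

1.495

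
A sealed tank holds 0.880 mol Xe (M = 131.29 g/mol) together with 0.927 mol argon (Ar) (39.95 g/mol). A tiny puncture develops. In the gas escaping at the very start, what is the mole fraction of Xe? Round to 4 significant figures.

0.3437

Rate_i ∝ x_i/√M_i (Graham's law weighted by mole fraction), so the effusate composition follows n_i/√M_i.
x_Xe(eff) = (n_Xe/√M_Xe) / (n_Xe/√M_Xe + n_Ar/√M_Ar)
= (0.880/√131.29) / (0.880/√131.29 + 0.927/√39.95) = 0.07680/(0.07680 + 0.1467) = 0.3437.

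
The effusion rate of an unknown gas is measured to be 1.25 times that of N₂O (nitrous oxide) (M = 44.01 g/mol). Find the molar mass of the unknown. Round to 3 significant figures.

Since effusion rate ∝ 1/√M, rate_X/rate_N₂O = √(M_N₂O/M_X).
1.25 = √(44.01/M_X)
M_X = 44.01 / 1.25² = 44.01 / 1.562 = 28.2 g/mol

28.2 g/mol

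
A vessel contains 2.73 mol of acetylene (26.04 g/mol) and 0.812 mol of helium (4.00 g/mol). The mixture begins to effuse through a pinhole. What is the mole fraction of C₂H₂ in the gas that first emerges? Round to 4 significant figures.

The effusion rate of species i is ∝ p_i/√M_i ∝ n_i/√M_i.
So x_C₂H₂ in the escaping gas = (n_C₂H₂/√M_C₂H₂) / Σ(n_i/√M_i)
= (2.73/√26.04) / (2.73/√26.04 + 0.812/√4.00) = 0.5350/(0.5350 + 0.4060) = 0.5685.

0.5685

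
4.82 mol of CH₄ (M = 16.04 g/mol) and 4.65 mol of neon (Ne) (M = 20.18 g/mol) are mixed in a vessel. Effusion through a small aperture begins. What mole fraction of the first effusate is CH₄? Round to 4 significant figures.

0.5376

Rate_i ∝ x_i/√M_i (Graham's law weighted by mole fraction), so the effusate composition follows n_i/√M_i.
So x_CH₄ in the escaping gas = (n_CH₄/√M_CH₄) / Σ(n_i/√M_i)
= (4.82/√16.04) / (4.82/√16.04 + 4.65/√20.18) = 1.203/(1.203 + 1.035) = 0.5376.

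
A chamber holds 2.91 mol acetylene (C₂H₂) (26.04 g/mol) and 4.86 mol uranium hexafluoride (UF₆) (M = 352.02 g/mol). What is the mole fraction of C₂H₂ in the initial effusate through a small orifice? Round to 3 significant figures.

Effusion rate of each component ∝ n_i/√M_i (partial pressure × 1/√M).
Mole fraction of C₂H₂ in the effusate = (n_C₂H₂/√M_C₂H₂) / (n_C₂H₂/√M_C₂H₂ + n_UF₆/√M_UF₆)
= (2.91/√26.04) / (2.91/√26.04 + 4.86/√352.02) = 0.5703/(0.5703 + 0.2590) = 0.688.

0.688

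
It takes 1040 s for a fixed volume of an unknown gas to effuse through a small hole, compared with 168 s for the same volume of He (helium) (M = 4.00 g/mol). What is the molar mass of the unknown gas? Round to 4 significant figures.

From Graham's law, t_X/t_He = √(M_X/M_He).
1040/168 = 6.190 = √(M_X/4.00)
M_X = 4.00 × 6.190² = 4.00 × 38.32 = 153.3 g/mol

153.3 g/mol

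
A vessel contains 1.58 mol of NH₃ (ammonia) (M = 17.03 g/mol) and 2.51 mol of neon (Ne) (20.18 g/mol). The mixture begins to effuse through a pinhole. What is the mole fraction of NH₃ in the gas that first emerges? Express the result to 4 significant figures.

0.4066

Effusion rate of each component ∝ n_i/√M_i (partial pressure × 1/√M).
So x_NH₃ in the escaping gas = (n_NH₃/√M_NH₃) / Σ(n_i/√M_i)
= (1.58/√17.03) / (1.58/√17.03 + 2.51/√20.18) = 0.3829/(0.3829 + 0.5587) = 0.4066.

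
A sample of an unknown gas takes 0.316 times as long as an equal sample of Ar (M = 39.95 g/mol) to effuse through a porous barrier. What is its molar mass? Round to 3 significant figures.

Using Graham's law: t_X/t_Ar = √(M_X/M_Ar).
0.316 = √(M_X/39.95)
M_X = 39.95 × 0.316² = 39.95 × 0.09986 = 3.99 g/mol

3.99 g/mol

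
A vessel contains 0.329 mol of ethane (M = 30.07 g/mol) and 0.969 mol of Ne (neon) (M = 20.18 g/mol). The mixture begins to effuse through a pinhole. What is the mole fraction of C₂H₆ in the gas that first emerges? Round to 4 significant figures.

Each component's effusion rate ∝ (its partial pressure)·(1/√M) ∝ n_i/√M_i.
x_C₂H₆(eff) = (n_C₂H₆/√M_C₂H₆) / (n_C₂H₆/√M_C₂H₆ + n_Ne/√M_Ne)
= (0.329/√30.07) / (0.329/√30.07 + 0.969/√20.18) = 0.06000/(0.06000 + 0.2157) = 0.2176.

0.2176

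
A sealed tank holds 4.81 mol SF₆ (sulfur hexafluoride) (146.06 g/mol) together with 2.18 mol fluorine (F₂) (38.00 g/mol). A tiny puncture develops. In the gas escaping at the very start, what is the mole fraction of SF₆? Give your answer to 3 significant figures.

Rate_i ∝ x_i/√M_i (Graham's law weighted by mole fraction), so the effusate composition follows n_i/√M_i.
x_SF₆(eff) = (n_SF₆/√M_SF₆) / (n_SF₆/√M_SF₆ + n_F₂/√M_F₂)
= (4.81/√146.06) / (4.81/√146.06 + 2.18/√38.00) = 0.3980/(0.3980 + 0.3536) = 0.530.

0.530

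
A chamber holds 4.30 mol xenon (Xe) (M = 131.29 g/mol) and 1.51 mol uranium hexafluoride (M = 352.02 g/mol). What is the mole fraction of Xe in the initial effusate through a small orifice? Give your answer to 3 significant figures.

The effusion rate of species i is ∝ p_i/√M_i ∝ n_i/√M_i.
x_Xe(eff) = (n_Xe/√M_Xe) / (n_Xe/√M_Xe + n_UF₆/√M_UF₆)
= (4.30/√131.29) / (4.30/√131.29 + 1.51/√352.02) = 0.3753/(0.3753 + 0.08048) = 0.823.

0.823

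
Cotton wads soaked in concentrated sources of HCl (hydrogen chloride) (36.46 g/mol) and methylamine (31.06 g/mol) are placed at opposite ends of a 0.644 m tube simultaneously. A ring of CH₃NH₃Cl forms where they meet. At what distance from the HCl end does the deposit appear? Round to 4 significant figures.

The fronts meet when d_HCl + d_CH₃NH₂ = L with d_HCl/d_CH₃NH₂ = √(M_CH₃NH₂/M_HCl) (Graham's law). Here √(M_CH₃NH₂/M_HCl) = √(31.06/36.46) = 0.9230.
With d_HCl + d_CH₃NH₂ = 0.644 m, d_CH₃NH₂ = 0.644/(1 + 0.9230) = 0.3349 m.
d_HCl = 0.644 − 0.3349 = 0.3091 m.

0.3091 m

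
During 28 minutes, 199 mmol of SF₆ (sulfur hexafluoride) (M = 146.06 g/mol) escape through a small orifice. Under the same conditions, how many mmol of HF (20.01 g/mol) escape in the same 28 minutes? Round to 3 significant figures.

538 mmol

Since effusion rate ∝ 1/√M, rate_HF/rate_SF₆ = √(M_SF₆/M_HF) = √(146.06/20.01) = √7.299 = 2.702.
So the amount for HF is 199 × 2.702 = 538 mmol.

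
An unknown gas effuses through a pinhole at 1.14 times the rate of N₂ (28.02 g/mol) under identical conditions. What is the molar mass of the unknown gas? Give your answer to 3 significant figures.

Graham's law gives rate_X/rate_N₂ = √(M_N₂/M_X).
1.14 = √(28.02/M_X)
M_X = 28.02 / 1.14² = 28.02 / 1.300 = 21.6 g/mol

21.6 g/mol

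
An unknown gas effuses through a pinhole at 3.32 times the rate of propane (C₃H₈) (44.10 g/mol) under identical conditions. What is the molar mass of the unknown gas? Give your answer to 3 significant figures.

Graham's law gives rate_X/rate_C₃H₈ = √(M_C₃H₈/M_X).
3.32 = √(44.10/M_X)
M_X = 44.10 / 3.32² = 44.10 / 11.02 = 4.00 g/mol

4.00 g/mol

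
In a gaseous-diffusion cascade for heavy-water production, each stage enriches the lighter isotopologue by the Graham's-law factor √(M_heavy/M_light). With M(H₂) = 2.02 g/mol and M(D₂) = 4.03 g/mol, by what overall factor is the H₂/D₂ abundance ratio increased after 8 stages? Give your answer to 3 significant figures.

15.8

Each stage multiplies the ratio by α = √(4.03/2.02), so after 8 stages the overall factor is α^8 = (4.03/2.02)^(8/2).
= 1.99505^4 = 15.8.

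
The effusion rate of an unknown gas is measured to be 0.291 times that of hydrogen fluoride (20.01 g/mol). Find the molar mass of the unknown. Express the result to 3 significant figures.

Since effusion rate ∝ 1/√M, rate_X/rate_HF = √(M_HF/M_X).
0.291 = √(20.01/M_X)
M_X = 20.01 / 0.291² = 20.01 / 0.08468 = 236 g/mol

236 g/mol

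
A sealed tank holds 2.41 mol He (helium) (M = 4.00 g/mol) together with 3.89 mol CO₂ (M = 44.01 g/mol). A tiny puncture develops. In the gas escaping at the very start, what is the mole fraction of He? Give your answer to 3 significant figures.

The effusion rate of species i is ∝ p_i/√M_i ∝ n_i/√M_i.
So x_He in the escaping gas = (n_He/√M_He) / Σ(n_i/√M_i)
= (2.41/√4.00) / (2.41/√4.00 + 3.89/√44.01) = 1.205/(1.205 + 0.5864) = 0.673.

0.673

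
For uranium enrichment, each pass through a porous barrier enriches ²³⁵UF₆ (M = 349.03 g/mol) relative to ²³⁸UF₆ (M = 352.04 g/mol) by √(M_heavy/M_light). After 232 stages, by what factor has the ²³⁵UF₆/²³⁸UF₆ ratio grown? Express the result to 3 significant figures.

Overall factor = α^232 with α = √(352.04/349.03), i.e. (352.04/349.03)^(232/2).
= 1.00862^116 = 2.71.

2.71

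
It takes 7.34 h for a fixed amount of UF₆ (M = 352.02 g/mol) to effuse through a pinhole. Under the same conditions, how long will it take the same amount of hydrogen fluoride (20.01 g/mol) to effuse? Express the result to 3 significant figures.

1.75 h

Since effusion rate ∝ 1/√M, t_HF/t_UF₆ = √(M_HF/M_UF₆) = √(20.01/352.02) = √0.05684 = 0.2384.
So the time for HF is 7.34 × 0.2384 = 1.75 h.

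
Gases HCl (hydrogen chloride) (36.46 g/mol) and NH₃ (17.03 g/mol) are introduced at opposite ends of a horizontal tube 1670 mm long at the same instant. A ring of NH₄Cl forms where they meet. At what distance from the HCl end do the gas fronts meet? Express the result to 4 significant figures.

678.0 mm

The fronts meet when d_HCl + d_NH₃ = L with d_HCl/d_NH₃ = √(M_NH₃/M_HCl) (Graham's law). Here √(M_NH₃/M_HCl) = √(17.03/36.46) = 0.6834.
With d_HCl + d_NH₃ = 1670 mm, d_NH₃ = 1670/(1 + 0.6834) = 992.0 mm.
d_HCl = 1670 − 992.0 = 678.0 mm.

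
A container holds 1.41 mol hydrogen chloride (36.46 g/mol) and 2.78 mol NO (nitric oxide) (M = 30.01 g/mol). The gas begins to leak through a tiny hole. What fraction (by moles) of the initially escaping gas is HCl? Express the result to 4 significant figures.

0.3151

The effusion rate of species i is ∝ p_i/√M_i ∝ n_i/√M_i.
Mole fraction of HCl in the effusate = (n_HCl/√M_HCl) / (n_HCl/√M_HCl + n_NO/√M_NO)
= (1.41/√36.46) / (1.41/√36.46 + 2.78/√30.01) = 0.2335/(0.2335 + 0.5075) = 0.3151.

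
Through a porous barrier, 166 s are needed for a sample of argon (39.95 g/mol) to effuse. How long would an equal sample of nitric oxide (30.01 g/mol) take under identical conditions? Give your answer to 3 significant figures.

Graham's law gives t_NO/t_Ar = √(M_NO/M_Ar) = √(30.01/39.95) = √0.7512 = 0.8667.
So the time for NO is 166 × 0.8667 = 144 s.

144 s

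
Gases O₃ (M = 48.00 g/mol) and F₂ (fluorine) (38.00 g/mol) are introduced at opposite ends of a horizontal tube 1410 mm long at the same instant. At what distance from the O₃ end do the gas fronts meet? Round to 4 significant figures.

Graham's law gives d_O₃/d_F₂ = rate_O₃/rate_F₂ = √(M_F₂/M_O₃) = √(38.00/48.00) = 0.8898.
With d_O₃ + d_F₂ = 1410 mm, d_F₂ = 1410/(1 + 0.8898) = 746.1 mm.
d_O₃ = 1410 − 746.1 = 663.9 mm.

663.9 mm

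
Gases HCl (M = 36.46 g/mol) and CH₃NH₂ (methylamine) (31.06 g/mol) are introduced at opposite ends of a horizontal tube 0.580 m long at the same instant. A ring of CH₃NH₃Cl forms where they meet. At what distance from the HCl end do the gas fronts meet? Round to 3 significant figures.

Distances travelled in equal time are proportional to diffusion rates, so d_HCl/d_CH₃NH₂ = √(M_CH₃NH₂/M_HCl) = √(31.06/36.46) = 0.9230.
With d_HCl + d_CH₃NH₂ = 0.580 m, d_CH₃NH₂ = 0.580/(1 + 0.9230) = 0.3016 m.
d_HCl = 0.580 − 0.3016 = 0.278 m.

0.278 m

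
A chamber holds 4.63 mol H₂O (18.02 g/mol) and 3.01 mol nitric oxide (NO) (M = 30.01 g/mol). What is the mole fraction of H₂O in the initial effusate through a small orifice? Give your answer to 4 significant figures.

Effusion rate of each component ∝ n_i/√M_i (partial pressure × 1/√M).
x_H₂O(eff) = (n_H₂O/√M_H₂O) / (n_H₂O/√M_H₂O + n_NO/√M_NO)
= (4.63/√18.02) / (4.63/√18.02 + 3.01/√30.01) = 1.091/(1.091 + 0.5495) = 0.6650.

0.6650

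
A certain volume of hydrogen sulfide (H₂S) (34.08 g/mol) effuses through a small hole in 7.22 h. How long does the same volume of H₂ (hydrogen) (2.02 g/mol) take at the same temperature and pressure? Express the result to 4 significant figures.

1.758 h

By Graham's law, t_H₂/t_H₂S = √(M_H₂/M_H₂S) = √(2.02/34.08) = √0.05927 = 0.2435.
So the time for H₂ is 7.22 × 0.2435 = 1.758 h.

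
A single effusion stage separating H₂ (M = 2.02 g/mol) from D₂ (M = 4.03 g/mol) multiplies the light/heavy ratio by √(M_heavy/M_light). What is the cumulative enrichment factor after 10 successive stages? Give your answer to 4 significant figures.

31.61

Each stage multiplies the ratio by α = √(4.03/2.02), so after 10 stages the overall factor is α^10 = (4.03/2.02)^(10/2).
= 1.99505^5 = 31.61.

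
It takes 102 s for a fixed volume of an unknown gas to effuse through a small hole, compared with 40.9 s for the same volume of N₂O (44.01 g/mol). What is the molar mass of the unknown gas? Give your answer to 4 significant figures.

By Graham's law, t_X/t_N₂O = √(M_X/M_N₂O).
102/40.9 = 2.494 = √(M_X/44.01)
M_X = 44.01 × 2.494² = 44.01 × 6.219 = 273.7 g/mol

273.7 g/mol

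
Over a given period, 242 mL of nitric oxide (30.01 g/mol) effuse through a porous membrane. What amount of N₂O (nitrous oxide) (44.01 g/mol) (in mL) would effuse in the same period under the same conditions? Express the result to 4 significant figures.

199.8 mL

From Graham's law, rate_N₂O/rate_NO = √(M_NO/M_N₂O) = √(30.01/44.01) = √0.6819 = 0.8258.
So the volume for N₂O is 242 × 0.8258 = 199.8 mL.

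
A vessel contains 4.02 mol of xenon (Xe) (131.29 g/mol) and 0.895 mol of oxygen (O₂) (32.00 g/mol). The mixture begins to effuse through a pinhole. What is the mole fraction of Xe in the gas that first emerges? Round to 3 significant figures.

Each component's effusion rate ∝ (its partial pressure)·(1/√M) ∝ n_i/√M_i.
x_Xe(eff) = (n_Xe/√M_Xe) / (n_Xe/√M_Xe + n_O₂/√M_O₂)
= (4.02/√131.29) / (4.02/√131.29 + 0.895/√32.00) = 0.3508/(0.3508 + 0.1582) = 0.689.

0.689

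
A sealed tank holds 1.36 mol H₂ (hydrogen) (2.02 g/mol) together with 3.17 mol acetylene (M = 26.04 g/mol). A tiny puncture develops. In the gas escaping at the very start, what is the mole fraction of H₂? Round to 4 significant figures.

0.6064

Effusion rate of each component ∝ n_i/√M_i (partial pressure × 1/√M).
Mole fraction of H₂ in the effusate = (n_H₂/√M_H₂) / (n_H₂/√M_H₂ + n_C₂H₂/√M_C₂H₂)
= (1.36/√2.02) / (1.36/√2.02 + 3.17/√26.04) = 0.9569/(0.9569 + 0.6212) = 0.6064.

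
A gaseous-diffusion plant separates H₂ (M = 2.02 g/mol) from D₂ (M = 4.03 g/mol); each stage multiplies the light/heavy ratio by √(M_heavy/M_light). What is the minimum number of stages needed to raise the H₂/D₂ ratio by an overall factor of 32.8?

11

Single-stage factor α = √(4.03/2.02), so ln α = ½ ln(1.99505) = 0.3453.
Need α^N ≥ 32.8 ⇒ N ≥ ln(32.8) / ln α = 3.490 / 0.3453 = 10.11.
Minimum whole number of stages: N = 11.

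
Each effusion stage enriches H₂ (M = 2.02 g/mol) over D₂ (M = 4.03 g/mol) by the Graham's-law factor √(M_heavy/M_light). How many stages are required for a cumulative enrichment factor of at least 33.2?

Per stage α = (4.03/2.02)^(1/2) = 1.99505^0.5, giving ln α = 0.3453.
Need α^N ≥ 33.2 ⇒ N ≥ ln(33.2) / ln α = 3.503 / 0.3453 = 10.14.
So at least 11 stages are needed.

11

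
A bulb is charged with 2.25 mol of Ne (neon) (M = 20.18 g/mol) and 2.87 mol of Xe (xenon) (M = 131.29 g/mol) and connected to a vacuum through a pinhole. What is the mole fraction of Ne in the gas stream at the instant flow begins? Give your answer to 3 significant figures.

0.667

Each component's effusion rate ∝ (its partial pressure)·(1/√M) ∝ n_i/√M_i.
So x_Ne in the escaping gas = (n_Ne/√M_Ne) / Σ(n_i/√M_i)
= (2.25/√20.18) / (2.25/√20.18 + 2.87/√131.29) = 0.5009/(0.5009 + 0.2505) = 0.667.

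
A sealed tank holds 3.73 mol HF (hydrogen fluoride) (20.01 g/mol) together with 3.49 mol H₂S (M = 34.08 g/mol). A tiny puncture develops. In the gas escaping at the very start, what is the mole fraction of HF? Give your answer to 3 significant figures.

0.582

The effusion rate of species i is ∝ p_i/√M_i ∝ n_i/√M_i.
x_HF(eff) = (n_HF/√M_HF) / (n_HF/√M_HF + n_H₂S/√M_H₂S)
= (3.73/√20.01) / (3.73/√20.01 + 3.49/√34.08) = 0.8338/(0.8338 + 0.5978) = 0.582.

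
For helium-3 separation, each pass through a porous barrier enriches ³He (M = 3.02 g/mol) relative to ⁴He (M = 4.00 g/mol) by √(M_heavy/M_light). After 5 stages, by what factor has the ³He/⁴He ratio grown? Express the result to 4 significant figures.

After 5 stages the ratio has grown by (√(4.00/3.02))^5 = (4.00/3.02)^(5/2).
= 1.32450^(5/2) = 2.019.

2.019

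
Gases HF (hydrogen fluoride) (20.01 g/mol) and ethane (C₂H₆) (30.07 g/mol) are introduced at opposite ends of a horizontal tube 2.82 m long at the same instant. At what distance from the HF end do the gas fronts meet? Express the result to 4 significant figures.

In equal time, each gas travels a distance ∝ its rate ∝ 1/√M, so d_HF/d_C₂H₆ = √(M_C₂H₆/M_HF) = √(30.07/20.01) = 1.226.
With d_HF + d_C₂H₆ = 2.82 m, d_C₂H₆ = 2.82/(1 + 1.226) = 1.267 m.
d_HF = 2.82 − 1.267 = 1.553 m.

1.553 m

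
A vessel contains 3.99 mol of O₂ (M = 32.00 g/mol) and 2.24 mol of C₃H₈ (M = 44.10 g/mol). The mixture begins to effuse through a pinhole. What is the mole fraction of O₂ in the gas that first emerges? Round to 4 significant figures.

0.6765

Effusion rate of each component ∝ n_i/√M_i (partial pressure × 1/√M).
So x_O₂ in the escaping gas = (n_O₂/√M_O₂) / Σ(n_i/√M_i)
= (3.99/√32.00) / (3.99/√32.00 + 2.24/√44.10) = 0.7053/(0.7053 + 0.3373) = 0.6765.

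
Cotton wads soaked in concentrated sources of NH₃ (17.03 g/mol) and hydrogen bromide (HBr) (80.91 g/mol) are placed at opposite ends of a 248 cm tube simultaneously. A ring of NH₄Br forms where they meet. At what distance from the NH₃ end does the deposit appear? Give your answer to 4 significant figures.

The fronts meet when d_NH₃ + d_HBr = L with d_NH₃/d_HBr = √(M_HBr/M_NH₃) (Graham's law). Here √(M_HBr/M_NH₃) = √(80.91/17.03) = 2.180.
With d_NH₃ + d_HBr = 248 cm, d_HBr = 248/(1 + 2.180) = 78.00 cm.
d_NH₃ = 248 − 78.00 = 170.0 cm.

170.0 cm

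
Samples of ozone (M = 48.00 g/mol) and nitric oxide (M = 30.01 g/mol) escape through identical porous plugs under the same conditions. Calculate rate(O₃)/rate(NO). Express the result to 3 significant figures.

0.791

Using Graham's law: rate_O₃/rate_NO = √(M_NO/M_O₃) = √(30.01/48.00) = √0.6252 = 0.791.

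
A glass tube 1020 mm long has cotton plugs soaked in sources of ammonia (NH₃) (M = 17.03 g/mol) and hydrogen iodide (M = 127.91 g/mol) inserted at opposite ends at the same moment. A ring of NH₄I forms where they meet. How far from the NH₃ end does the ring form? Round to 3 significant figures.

747 mm

The fronts meet when d_NH₃ + d_HI = L with d_NH₃/d_HI = √(M_HI/M_NH₃) (Graham's law). Here √(M_HI/M_NH₃) = √(127.91/17.03) = 2.741.
With d_NH₃ + d_HI = 1020 mm, d_HI = 1020/(1 + 2.741) = 272.7 mm.
d_NH₃ = 1020 − 272.7 = 747 mm.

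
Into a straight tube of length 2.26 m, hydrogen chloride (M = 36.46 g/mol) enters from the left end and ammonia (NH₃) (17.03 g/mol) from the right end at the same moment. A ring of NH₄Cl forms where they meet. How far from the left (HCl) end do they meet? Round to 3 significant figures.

0.918 m

The fronts meet when d_HCl + d_NH₃ = L with d_HCl/d_NH₃ = √(M_NH₃/M_HCl) (Graham's law). Here √(M_NH₃/M_HCl) = √(17.03/36.46) = 0.6834.
With d_HCl + d_NH₃ = 2.26 m, d_NH₃ = 2.26/(1 + 0.6834) = 1.342 m.
d_HCl = 2.26 − 1.342 = 0.918 m.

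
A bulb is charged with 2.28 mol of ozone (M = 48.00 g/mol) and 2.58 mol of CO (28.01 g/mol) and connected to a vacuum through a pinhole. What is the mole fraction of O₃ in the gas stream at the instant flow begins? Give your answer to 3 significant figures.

0.403

Effusion rate of each component ∝ n_i/√M_i (partial pressure × 1/√M).
Mole fraction of O₃ in the effusate = (n_O₃/√M_O₃) / (n_O₃/√M_O₃ + n_CO/√M_CO)
= (2.28/√48.00) / (2.28/√48.00 + 2.58/√28.01) = 0.3291/(0.3291 + 0.4875) = 0.403.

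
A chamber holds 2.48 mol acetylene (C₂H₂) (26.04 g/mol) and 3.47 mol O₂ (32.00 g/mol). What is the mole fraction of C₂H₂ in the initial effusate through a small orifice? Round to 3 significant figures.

0.442

Effusion rate of each component ∝ n_i/√M_i (partial pressure × 1/√M).
Mole fraction of C₂H₂ in the effusate = (n_C₂H₂/√M_C₂H₂) / (n_C₂H₂/√M_C₂H₂ + n_O₂/√M_O₂)
= (2.48/√26.04) / (2.48/√26.04 + 3.47/√32.00) = 0.4860/(0.4860 + 0.6134) = 0.442.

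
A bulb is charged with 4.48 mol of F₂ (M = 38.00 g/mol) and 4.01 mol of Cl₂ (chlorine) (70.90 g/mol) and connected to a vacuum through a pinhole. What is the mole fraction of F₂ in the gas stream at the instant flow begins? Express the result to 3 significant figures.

Effusion rate of each component ∝ n_i/√M_i (partial pressure × 1/√M).
x_F₂(eff) = (n_F₂/√M_F₂) / (n_F₂/√M_F₂ + n_Cl₂/√M_Cl₂)
= (4.48/√38.00) / (4.48/√38.00 + 4.01/√70.90) = 0.7268/(0.7268 + 0.4762) = 0.604.

0.604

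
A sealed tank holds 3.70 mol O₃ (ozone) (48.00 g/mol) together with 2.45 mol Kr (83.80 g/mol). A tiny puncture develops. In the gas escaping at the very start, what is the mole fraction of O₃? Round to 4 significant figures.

0.6662

Rate_i ∝ x_i/√M_i (Graham's law weighted by mole fraction), so the effusate composition follows n_i/√M_i.
So x_O₃ in the escaping gas = (n_O₃/√M_O₃) / Σ(n_i/√M_i)
= (3.70/√48.00) / (3.70/√48.00 + 2.45/√83.80) = 0.5340/(0.5340 + 0.2676) = 0.6662.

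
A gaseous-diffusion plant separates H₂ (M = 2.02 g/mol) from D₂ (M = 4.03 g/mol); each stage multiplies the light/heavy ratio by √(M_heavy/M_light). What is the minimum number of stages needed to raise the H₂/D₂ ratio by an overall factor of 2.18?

3

Per stage α = (4.03/2.02)^(1/2) = 1.99505^0.5, giving ln α = 0.3453.
Need α^N ≥ 2.18 ⇒ N ≥ ln(2.18) / ln α = 0.7793 / 0.3453 = 2.26.
Rounding up, N = 3 stages.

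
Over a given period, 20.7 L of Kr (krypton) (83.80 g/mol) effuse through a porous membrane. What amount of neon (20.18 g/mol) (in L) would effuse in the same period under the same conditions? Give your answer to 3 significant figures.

Using Graham's law: rate_Ne/rate_Kr = √(M_Kr/M_Ne) = √(83.80/20.18) = √4.153 = 2.038.
So the volume for Ne is 20.7 × 2.038 = 42.2 L.

42.2 L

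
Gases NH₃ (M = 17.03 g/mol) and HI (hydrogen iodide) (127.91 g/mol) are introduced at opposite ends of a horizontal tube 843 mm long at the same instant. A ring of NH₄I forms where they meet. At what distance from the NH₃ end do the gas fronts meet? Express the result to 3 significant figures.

618 mm

The fronts meet when d_NH₃ + d_HI = L with d_NH₃/d_HI = √(M_HI/M_NH₃) (Graham's law). Here √(M_HI/M_NH₃) = √(127.91/17.03) = 2.741.
With d_NH₃ + d_HI = 843 mm, d_HI = 843/(1 + 2.741) = 225.4 mm.
d_NH₃ = 843 − 225.4 = 618 mm.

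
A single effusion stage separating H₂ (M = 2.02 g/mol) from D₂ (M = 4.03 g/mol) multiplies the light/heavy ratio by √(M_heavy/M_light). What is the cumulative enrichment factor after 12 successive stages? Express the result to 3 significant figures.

63.1

Each stage multiplies the ratio by α = √(4.03/2.02), so after 12 stages the overall factor is α^12 = (4.03/2.02)^(12/2).
= 1.99505^6 = 63.1.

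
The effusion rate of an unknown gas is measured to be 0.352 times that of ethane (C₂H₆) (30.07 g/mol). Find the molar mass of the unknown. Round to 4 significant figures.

242.7 g/mol

Using Graham's law: rate_X/rate_C₂H₆ = √(M_C₂H₆/M_X).
0.352 = √(30.07/M_X)
M_X = 30.07 / 0.352² = 30.07 / 0.1239 = 242.7 g/mol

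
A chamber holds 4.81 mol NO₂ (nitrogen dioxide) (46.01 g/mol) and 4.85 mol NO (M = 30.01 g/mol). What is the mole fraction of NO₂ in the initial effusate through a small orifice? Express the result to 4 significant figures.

0.4447

Rate_i ∝ x_i/√M_i (Graham's law weighted by mole fraction), so the effusate composition follows n_i/√M_i.
So x_NO₂ in the escaping gas = (n_NO₂/√M_NO₂) / Σ(n_i/√M_i)
= (4.81/√46.01) / (4.81/√46.01 + 4.85/√30.01) = 0.7091/(0.7091 + 0.8853) = 0.4447.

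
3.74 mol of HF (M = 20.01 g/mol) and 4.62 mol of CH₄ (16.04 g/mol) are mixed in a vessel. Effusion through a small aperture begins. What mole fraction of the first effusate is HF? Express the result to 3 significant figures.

Each component's effusion rate ∝ (its partial pressure)·(1/√M) ∝ n_i/√M_i.
So x_HF in the escaping gas = (n_HF/√M_HF) / Σ(n_i/√M_i)
= (3.74/√20.01) / (3.74/√20.01 + 4.62/√16.04) = 0.8361/(0.8361 + 1.154) = 0.420.

0.420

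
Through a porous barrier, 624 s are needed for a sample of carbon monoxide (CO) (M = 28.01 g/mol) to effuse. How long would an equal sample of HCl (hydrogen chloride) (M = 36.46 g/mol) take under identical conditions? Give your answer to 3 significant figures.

712 s

By Graham's law, t_HCl/t_CO = √(M_HCl/M_CO) = √(36.46/28.01) = √1.302 = 1.141.
So the time for HCl is 624 × 1.141 = 712 s.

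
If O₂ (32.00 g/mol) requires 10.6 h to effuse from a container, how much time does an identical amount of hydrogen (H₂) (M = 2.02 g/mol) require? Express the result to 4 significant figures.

2.663 h

Using Graham's law: t_H₂/t_O₂ = √(M_H₂/M_O₂) = √(2.02/32.00) = √0.06313 = 0.2512.
So the time for H₂ is 10.6 × 0.2512 = 2.663 h.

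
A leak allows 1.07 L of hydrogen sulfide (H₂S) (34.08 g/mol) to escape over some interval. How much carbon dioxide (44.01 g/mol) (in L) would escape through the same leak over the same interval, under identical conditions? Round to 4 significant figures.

0.9416 L

From Graham's law, rate_CO₂/rate_H₂S = √(M_H₂S/M_CO₂) = √(34.08/44.01) = √0.7744 = 0.8800.
So the volume for CO₂ is 1.07 × 0.8800 = 0.9416 L.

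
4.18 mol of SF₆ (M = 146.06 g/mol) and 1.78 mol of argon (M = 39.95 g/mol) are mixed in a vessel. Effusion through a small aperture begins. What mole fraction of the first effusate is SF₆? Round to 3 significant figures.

0.551

Each component's effusion rate ∝ (its partial pressure)·(1/√M) ∝ n_i/√M_i.
Mole fraction of SF₆ in the effusate = (n_SF₆/√M_SF₆) / (n_SF₆/√M_SF₆ + n_Ar/√M_Ar)
= (4.18/√146.06) / (4.18/√146.06 + 1.78/√39.95) = 0.3459/(0.3459 + 0.2816) = 0.551.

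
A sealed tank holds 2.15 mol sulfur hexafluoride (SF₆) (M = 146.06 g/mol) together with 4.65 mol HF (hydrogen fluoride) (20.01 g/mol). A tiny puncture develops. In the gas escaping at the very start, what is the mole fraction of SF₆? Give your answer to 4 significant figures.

The effusion rate of species i is ∝ p_i/√M_i ∝ n_i/√M_i.
Mole fraction of SF₆ in the effusate = (n_SF₆/√M_SF₆) / (n_SF₆/√M_SF₆ + n_HF/√M_HF)
= (2.15/√146.06) / (2.15/√146.06 + 4.65/√20.01) = 0.1779/(0.1779 + 1.040) = 0.1461.

0.1461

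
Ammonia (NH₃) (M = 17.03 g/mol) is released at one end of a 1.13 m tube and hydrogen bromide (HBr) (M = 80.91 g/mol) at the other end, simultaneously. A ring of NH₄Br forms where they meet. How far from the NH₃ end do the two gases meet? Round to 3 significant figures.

Graham's law gives d_NH₃/d_HBr = rate_NH₃/rate_HBr = √(M_HBr/M_NH₃) = √(80.91/17.03) = 2.180.
With d_NH₃ + d_HBr = 1.13 m, d_HBr = 1.13/(1 + 2.180) = 0.3554 m.
d_NH₃ = 1.13 − 0.3554 = 0.775 m.

0.775 m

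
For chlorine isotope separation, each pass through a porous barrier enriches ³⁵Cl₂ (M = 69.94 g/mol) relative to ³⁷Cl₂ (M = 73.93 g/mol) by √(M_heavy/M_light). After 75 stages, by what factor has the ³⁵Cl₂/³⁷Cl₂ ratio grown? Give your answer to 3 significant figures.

Overall factor = α^75 with α = √(73.93/69.94), i.e. (73.93/69.94)^(75/2).
= 1.05705^(75/2) = 8.01.

8.01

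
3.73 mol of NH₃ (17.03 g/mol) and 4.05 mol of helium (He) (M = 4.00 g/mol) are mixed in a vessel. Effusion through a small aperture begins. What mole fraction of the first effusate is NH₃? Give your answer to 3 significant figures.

Each component's effusion rate ∝ (its partial pressure)·(1/√M) ∝ n_i/√M_i.
Mole fraction of NH₃ in the effusate = (n_NH₃/√M_NH₃) / (n_NH₃/√M_NH₃ + n_He/√M_He)
= (3.73/√17.03) / (3.73/√17.03 + 4.05/√4.00) = 0.9039/(0.9039 + 2.025) = 0.309.

0.309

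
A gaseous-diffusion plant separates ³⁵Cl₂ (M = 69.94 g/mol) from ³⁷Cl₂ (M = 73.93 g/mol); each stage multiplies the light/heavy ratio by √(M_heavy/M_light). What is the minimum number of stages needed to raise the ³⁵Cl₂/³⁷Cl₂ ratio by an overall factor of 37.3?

With α = √(73.93/69.94) per stage, ln α = ½ ln(1.05705) = 0.02774.
Need α^N ≥ 37.3 ⇒ N ≥ ln(37.3) / ln α = 3.619 / 0.02774 = 130.46.
Minimum whole number of stages: N = 131.

131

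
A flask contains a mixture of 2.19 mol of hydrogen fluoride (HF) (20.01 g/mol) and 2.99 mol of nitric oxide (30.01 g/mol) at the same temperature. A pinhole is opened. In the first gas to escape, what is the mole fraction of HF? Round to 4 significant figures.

0.4728

Effusion rate of each component ∝ n_i/√M_i (partial pressure × 1/√M).
So x_HF in the escaping gas = (n_HF/√M_HF) / Σ(n_i/√M_i)
= (2.19/√20.01) / (2.19/√20.01 + 2.99/√30.01) = 0.4896/(0.4896 + 0.5458) = 0.4728.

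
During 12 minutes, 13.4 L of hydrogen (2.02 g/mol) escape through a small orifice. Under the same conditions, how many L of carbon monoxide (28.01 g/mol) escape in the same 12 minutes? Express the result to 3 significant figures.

3.60 L

From Graham's law, rate_CO/rate_H₂ = √(M_H₂/M_CO) = √(2.02/28.01) = √0.07212 = 0.2685.
So the volume for CO is 13.4 × 0.2685 = 3.60 L.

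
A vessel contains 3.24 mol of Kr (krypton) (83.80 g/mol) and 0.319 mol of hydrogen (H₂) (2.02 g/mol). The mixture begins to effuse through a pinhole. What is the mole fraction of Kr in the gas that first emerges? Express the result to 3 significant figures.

0.612

The effusion rate of species i is ∝ p_i/√M_i ∝ n_i/√M_i.
Mole fraction of Kr in the effusate = (n_Kr/√M_Kr) / (n_Kr/√M_Kr + n_H₂/√M_H₂)
= (3.24/√83.80) / (3.24/√83.80 + 0.319/√2.02) = 0.3539/(0.3539 + 0.2244) = 0.612.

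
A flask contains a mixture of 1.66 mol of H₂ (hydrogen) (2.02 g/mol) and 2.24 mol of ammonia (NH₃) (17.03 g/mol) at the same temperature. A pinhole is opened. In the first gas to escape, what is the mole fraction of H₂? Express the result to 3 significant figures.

Effusion rate of each component ∝ n_i/√M_i (partial pressure × 1/√M).
Mole fraction of H₂ in the effusate = (n_H₂/√M_H₂) / (n_H₂/√M_H₂ + n_NH₃/√M_NH₃)
= (1.66/√2.02) / (1.66/√2.02 + 2.24/√17.03) = 1.168/(1.168 + 0.5428) = 0.683.

0.683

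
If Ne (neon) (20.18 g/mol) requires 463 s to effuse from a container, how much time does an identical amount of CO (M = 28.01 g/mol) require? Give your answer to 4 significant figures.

545.5 s

Since effusion rate ∝ 1/√M, t_CO/t_Ne = √(M_CO/M_Ne) = √(28.01/20.18) = √1.388 = 1.178.
So the time for CO is 463 × 1.178 = 545.5 s.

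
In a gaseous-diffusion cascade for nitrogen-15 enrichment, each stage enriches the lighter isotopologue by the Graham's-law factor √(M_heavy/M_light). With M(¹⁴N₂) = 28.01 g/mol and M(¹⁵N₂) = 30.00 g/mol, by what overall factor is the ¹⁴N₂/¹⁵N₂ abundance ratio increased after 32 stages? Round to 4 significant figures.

The single-stage factor is √(M_heavy/M_light), so 32 stages give [√(30.00/28.01)]^32 = (30.00/28.01)^(32/2).
= 1.07105^16 = 2.999.

2.999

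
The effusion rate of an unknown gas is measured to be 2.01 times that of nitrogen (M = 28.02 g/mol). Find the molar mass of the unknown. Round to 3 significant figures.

6.94 g/mol

Since effusion rate ∝ 1/√M, rate_X/rate_N₂ = √(M_N₂/M_X).
2.01 = √(28.02/M_X)
M_X = 28.02 / 2.01² = 28.02 / 4.040 = 6.94 g/mol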